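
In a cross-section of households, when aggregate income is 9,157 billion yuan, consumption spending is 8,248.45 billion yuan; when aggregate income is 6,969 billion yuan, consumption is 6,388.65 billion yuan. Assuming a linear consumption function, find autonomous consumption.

a = 465

MPC = ΔC/ΔY = (8248.45 − 6388.65)/(9157 − 6969) = 1859.8/2188 = 0.85
a = C − MPC·Y = 6388.65 − 0.85(6969) = 6388.65 − 5923.65 = 465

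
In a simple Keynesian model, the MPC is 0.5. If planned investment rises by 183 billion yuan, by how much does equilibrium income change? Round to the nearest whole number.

ΔY ≈ 366

The multiplier is 1/(1 − MPC) = 1/0.5.
ΔY = 183/0.5 = 366.00 ≈ 366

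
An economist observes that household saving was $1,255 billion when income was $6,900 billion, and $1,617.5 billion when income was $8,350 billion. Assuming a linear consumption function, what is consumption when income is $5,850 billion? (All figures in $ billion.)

MPS = ΔS/ΔY = (1617.5 − 1255)/(8350 − 6900) = 362.5/1450 = 0.25
MPC = 1 − MPS = 0.75
Autonomous saving = 1255 − 0.25(6900) = -470, so a = 470
C = 470 + 0.75(5850) = 470 + 4387.5 = 4857.5

C = 4857.5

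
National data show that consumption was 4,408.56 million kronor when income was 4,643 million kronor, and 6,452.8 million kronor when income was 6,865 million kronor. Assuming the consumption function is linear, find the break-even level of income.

Y = 1712.5

MPC = (6452.8 − 4408.56)/(6865 − 4643) = 2044.24/2222 = 0.92
a = 4408.56 − 0.92(4643) = 4408.56 − 4271.56 = 137
Break-even: Y = a/(1−MPC) = 137/0.08 = 1712.5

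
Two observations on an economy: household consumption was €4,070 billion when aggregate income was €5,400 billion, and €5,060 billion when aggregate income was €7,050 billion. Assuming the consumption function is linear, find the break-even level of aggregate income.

MPC = (5060 − 4070)/(7050 − 5400) = 990/1650 = 0.6
a = 4070 − 0.6(5400) = 4070 − 3240 = 830
Break-even: Y = a/(1−MPC) = 830/0.4 = 2075

Y = 2075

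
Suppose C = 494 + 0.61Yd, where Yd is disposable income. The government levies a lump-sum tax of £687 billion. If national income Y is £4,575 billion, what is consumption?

C = 2865.68

Yd = Y − T = 4575 − 687 = 3888
C = 494 + 0.61(3888) = 494 + 2371.68 = 2865.68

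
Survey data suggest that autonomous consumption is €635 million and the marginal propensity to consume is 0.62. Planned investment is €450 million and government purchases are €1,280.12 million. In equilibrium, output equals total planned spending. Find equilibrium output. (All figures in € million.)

Y = 6224

Y = C + I + G = 635 + 0.62Y + 450 + 1280.12
Y − 0.62Y = 2365.12
0.38Y = 2365.12, so Y = 2365.12/0.38 = 6224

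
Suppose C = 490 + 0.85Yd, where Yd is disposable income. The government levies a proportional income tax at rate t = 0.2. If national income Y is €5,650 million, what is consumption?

Yd = (1 − 0.2)(5650) = 0.8(5650) = 4520
C = 490 + 0.85(4520) = 490 + 3842 = 4332

C = 4332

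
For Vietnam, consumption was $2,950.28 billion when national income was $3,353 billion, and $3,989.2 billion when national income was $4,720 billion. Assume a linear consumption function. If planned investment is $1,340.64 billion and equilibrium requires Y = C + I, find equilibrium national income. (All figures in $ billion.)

MPC = (3989.2 − 2950.28)/(4720 − 3353) = 1038.92/1367 = 0.76
a = 2950.28 − 0.76(3353) = 402
Equilibrium: Y = 402 + 0.76Y + 1340.64
0.24Y = 1742.64, so Y = 1742.64/0.24 = 7261

Y = 7261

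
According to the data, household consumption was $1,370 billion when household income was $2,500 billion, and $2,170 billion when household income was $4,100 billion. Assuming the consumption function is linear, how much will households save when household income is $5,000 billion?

MPC = (2170 − 1370)/(4100 − 2500) = 800/1600 = 0.5
a = 1370 − 0.5(2500) = 1370 − 1250 = 120
C = 120 + 0.5(5000) = 2620
S = 5000 − 2620 = 2380

S = 2380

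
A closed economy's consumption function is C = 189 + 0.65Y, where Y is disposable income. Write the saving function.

S = Y − C = Y − (189 + 0.65Y) = -189 + (1 − 0.65)Y

S = -189 + 0.35Y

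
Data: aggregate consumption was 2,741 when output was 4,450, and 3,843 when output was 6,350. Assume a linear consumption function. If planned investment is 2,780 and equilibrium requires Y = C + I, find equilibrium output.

MPC = (3843 − 2741)/(6350 − 4450) = 1102/1900 = 0.58
a = 2741 − 0.58(4450) = 160
Equilibrium: Y = 160 + 0.58Y + 2780
0.42Y = 2940, so Y = 2940/0.42 = 7000

Y = 7000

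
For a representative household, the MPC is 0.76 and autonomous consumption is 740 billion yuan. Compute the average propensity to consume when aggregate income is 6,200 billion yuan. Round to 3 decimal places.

APC = 0.879

C = 740 + 0.76(6200) = 5452
APC = C/Y = 5452/6200 = 0.879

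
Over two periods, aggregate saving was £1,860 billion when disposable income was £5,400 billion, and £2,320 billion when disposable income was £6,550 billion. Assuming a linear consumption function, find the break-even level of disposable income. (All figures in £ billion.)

Y = 750

MPS = ΔS/ΔY = (2320 − 1860)/(6550 − 5400) = 460/1150 = 0.4
MPC = 1 − MPS = 0.6
From S(5400) = 1860: −a + 0.4(5400) = 1860, so a = 2160 − 1860 = 300
Break-even (S = 0): Y = a/MPS = 300/0.4 = 750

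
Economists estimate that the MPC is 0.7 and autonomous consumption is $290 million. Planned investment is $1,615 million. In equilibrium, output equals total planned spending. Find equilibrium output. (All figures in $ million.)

Y = C + I = 290 + 0.7Y + 1615
Y − 0.7Y = 1905
0.3Y = 1905, so Y = 1905/0.3 = 6350

Y = 6350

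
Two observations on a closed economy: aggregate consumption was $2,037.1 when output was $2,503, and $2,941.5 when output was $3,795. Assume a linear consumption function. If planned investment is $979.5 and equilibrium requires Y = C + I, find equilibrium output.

MPC = (2941.5 − 2037.1)/(3795 − 2503) = 904.4/1292 = 0.7
a = 2037.1 − 0.7(2503) = 285
Equilibrium: Y = 285 + 0.7Y + 979.5
0.3Y = 1264.5, so Y = 1264.5/0.3 = 4215

Y = 4215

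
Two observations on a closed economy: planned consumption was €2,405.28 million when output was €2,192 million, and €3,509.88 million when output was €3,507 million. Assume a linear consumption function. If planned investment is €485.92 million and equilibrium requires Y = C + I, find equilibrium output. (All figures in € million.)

MPC = (3509.88 − 2405.28)/(3507 − 2192) = 1104.6/1315 = 0.84
a = 2405.28 − 0.84(2192) = 564
Equilibrium: Y = 564 + 0.84Y + 485.92
0.16Y = 1049.92, so Y = 1049.92/0.16 = 6562

Y = 6562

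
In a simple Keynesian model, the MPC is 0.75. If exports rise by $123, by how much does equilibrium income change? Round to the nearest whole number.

ΔY ≈ 492

The multiplier is 1/(1 − MPC) = 1/0.25.
ΔY = 123/0.25 = 492.00 ≈ 492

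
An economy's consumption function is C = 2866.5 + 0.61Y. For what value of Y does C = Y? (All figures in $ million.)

At break-even, C = Y: 2866.5 + 0.61Y = Y
0.39Y = 2866.5, so Y = 2866.5/0.39 = 7350

Y = 7350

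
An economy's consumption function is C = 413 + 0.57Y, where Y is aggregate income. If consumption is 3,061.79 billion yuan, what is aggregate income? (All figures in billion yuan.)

413 + 0.57Y = 3061.79
0.57Y = 2648.79, so Y = 2648.79/0.57 = 4647

Y = 4647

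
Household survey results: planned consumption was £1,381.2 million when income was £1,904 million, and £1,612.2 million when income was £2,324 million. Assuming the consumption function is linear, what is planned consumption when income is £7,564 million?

C = 4494.2

MPC = (1612.2 − 1381.2)/(2324 − 1904) = 231/420 = 0.55
a = 1381.2 − 0.55(1904) = 1381.2 − 1047.2 = 334
C = 334 + 0.55(7564) = 334 + 4160.2 = 4494.2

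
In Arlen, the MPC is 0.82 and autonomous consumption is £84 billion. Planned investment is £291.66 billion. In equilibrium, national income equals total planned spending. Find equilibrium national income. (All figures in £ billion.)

Y = 2087

Y = C + I = 84 + 0.82Y + 291.66
Y − 0.82Y = 375.66
0.18Y = 375.66, so Y = 375.66/0.18 = 2087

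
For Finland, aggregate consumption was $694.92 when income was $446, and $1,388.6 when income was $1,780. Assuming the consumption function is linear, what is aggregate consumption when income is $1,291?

C = 1134.32

MPC = (1388.6 − 694.92)/(1780 − 446) = 693.68/1334 = 0.52
a = 694.92 − 0.52(446) = 694.92 − 231.92 = 463
C = 463 + 0.52(1291) = 463 + 671.32 = 1134.32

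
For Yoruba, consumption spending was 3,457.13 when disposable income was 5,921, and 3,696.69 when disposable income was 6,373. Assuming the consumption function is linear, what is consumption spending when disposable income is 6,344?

MPC = (3696.69 − 3457.13)/(6373 − 5921) = 239.56/452 = 0.53
a = 3457.13 − 0.53(5921) = 3457.13 − 3138.13 = 319
C = 319 + 0.53(6344) = 319 + 3362.32 = 3681.32

C = 3681.32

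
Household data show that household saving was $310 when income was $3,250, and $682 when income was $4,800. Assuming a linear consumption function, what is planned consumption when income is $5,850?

MPS = ΔS/ΔY = (682 − 310)/(4800 − 3250) = 372/1550 = 0.24
MPC = 1 − MPS = 0.76
Autonomous saving = 310 − 0.24(3250) = -470, so a = 470
C = 470 + 0.76(5850) = 470 + 4446 = 4916

C = 4916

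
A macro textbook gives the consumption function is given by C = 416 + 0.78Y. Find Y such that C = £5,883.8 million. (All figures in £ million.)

416 + 0.78Y = 5883.8
0.78Y = 5467.8, so Y = 5467.8/0.78 = 7010

Y = 7010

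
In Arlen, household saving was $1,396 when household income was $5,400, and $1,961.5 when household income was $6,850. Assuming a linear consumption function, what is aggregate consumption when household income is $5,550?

MPS = ΔS/ΔY = (1961.5 − 1396)/(6850 − 5400) = 565.5/1450 = 0.39
MPC = 1 − MPS = 0.61
Autonomous saving = 1396 − 0.39(5400) = -710, so a = 710
C = 710 + 0.61(5550) = 710 + 3385.5 = 4095.5

C = 4095.5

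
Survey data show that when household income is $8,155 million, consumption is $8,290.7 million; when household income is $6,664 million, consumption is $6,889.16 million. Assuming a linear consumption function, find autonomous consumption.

MPC = ΔC/ΔY = (8290.7 − 6889.16)/(8155 − 6664) = 1401.54/1491 = 0.94
a = C − MPC·Y = 6889.16 − 0.94(6664) = 6889.16 − 6264.16 = 625

a = 625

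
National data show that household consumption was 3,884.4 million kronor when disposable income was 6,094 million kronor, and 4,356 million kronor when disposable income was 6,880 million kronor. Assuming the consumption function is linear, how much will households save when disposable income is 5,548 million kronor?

S = 1991.2

MPC = (4356 − 3884.4)/(6880 − 6094) = 471.6/786 = 0.6
a = 3884.4 − 0.6(6094) = 3884.4 − 3656.4 = 228
C = 228 + 0.6(5548) = 3556.8
S = 5548 − 3556.8 = 1991.2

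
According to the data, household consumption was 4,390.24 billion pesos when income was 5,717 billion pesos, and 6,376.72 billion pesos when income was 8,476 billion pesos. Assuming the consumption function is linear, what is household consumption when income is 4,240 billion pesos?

C = 3326.8

MPC = (6376.72 − 4390.24)/(8476 − 5717) = 1986.48/2759 = 0.72
a = 4390.24 − 0.72(5717) = 4390.24 − 4116.24 = 274
C = 274 + 0.72(4240) = 274 + 3052.8 = 3326.8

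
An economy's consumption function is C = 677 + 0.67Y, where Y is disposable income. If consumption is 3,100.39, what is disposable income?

677 + 0.67Y = 3100.39
0.67Y = 2423.39, so Y = 2423.39/0.67 = 3617

Y = 3617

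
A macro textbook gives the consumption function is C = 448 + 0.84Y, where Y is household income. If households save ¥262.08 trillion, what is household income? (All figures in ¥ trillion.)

Y = 4438

S = Y − C = -448 + 0.16Y
-448 + 0.16Y = 262.08, so 0.16Y = 710.08 and Y = 4438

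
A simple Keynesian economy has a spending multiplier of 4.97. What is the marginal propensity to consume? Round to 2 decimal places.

k = 1/(1 − MPC), so 1 − MPC = 1/k = 1/4.97 = 0.2012
MPC = 1 − 0.2012 = 0.80

MPC = 0.80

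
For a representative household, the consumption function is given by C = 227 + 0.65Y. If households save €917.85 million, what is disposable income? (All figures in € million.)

Y = 3271

S = Y − C = -227 + 0.35Y
-227 + 0.35Y = 917.85, so 0.35Y = 1144.85 and Y = 3271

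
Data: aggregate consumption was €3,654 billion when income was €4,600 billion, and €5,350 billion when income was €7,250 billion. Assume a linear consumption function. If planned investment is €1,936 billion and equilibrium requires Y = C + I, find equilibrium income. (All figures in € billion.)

MPC = (5350 − 3654)/(7250 − 4600) = 1696/2650 = 0.64
a = 3654 − 0.64(4600) = 710
Equilibrium: Y = 710 + 0.64Y + 1936
0.36Y = 2646, so Y = 2646/0.36 = 7350

Y = 7350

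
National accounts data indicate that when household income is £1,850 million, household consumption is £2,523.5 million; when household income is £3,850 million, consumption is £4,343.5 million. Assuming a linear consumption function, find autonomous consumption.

a = 840

MPC = ΔC/ΔY = (4343.5 − 2523.5)/(3850 − 1850) = 1820/2000 = 0.91
a = C − MPC·Y = 2523.5 − 0.91(1850) = 2523.5 − 1683.5 = 840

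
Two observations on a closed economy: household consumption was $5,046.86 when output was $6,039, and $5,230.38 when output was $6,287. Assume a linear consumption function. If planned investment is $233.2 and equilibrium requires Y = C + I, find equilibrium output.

Y = 3120

MPC = (5230.38 − 5046.86)/(6287 − 6039) = 183.52/248 = 0.74
a = 5046.86 − 0.74(6039) = 578
Equilibrium: Y = 578 + 0.74Y + 233.2
0.26Y = 811.2, so Y = 811.2/0.26 = 3120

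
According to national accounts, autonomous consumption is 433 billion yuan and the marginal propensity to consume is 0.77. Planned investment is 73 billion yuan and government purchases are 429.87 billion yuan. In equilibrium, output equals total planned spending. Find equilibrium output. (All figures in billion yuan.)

Y = C + I + G = 433 + 0.77Y + 73 + 429.87
Y − 0.77Y = 935.87
0.23Y = 935.87, so Y = 935.87/0.23 = 4069

Y = 4069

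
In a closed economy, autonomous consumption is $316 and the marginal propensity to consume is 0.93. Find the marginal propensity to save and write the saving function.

MPS = 1 − MPC = 1 − 0.93 = 0.07
S = Y − C = -316 + 0.07Y

MPS = 0.07; S = -316 + 0.07Y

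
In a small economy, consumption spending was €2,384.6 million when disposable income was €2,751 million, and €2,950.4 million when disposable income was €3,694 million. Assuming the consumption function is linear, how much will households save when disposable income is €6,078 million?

S = 1697.2

MPC = (2950.4 − 2384.6)/(3694 − 2751) = 565.8/943 = 0.6
a = 2384.6 − 0.6(2751) = 2384.6 − 1650.6 = 734
C = 734 + 0.6(6078) = 4380.8
S = 6078 − 4380.8 = 1697.2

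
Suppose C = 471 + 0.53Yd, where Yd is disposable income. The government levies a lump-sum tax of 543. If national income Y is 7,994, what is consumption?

Yd = Y − T = 7994 − 543 = 7451
C = 471 + 0.53(7451) = 471 + 3949.03 = 4420.03

C = 4420.03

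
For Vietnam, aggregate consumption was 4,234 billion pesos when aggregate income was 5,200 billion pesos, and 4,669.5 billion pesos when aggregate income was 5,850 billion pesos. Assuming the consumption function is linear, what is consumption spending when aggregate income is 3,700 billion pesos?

MPC = (4669.5 − 4234)/(5850 − 5200) = 435.5/650 = 0.67
a = 4234 − 0.67(5200) = 4234 − 3484 = 750
C = 750 + 0.67(3700) = 750 + 2479 = 3229

C = 3229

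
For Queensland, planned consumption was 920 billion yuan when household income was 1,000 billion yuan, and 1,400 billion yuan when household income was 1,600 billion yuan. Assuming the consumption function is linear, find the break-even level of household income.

MPC = (1400 − 920)/(1600 − 1000) = 480/600 = 0.8
a = 920 − 0.8(1000) = 920 − 800 = 120
Break-even: Y = a/(1−MPC) = 120/0.2 = 600

Y = 600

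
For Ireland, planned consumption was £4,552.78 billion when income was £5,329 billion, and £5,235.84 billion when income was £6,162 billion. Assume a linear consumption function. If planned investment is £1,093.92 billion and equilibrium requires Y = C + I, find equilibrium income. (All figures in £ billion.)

MPC = (5235.84 − 4552.78)/(6162 − 5329) = 683.06/833 = 0.82
a = 4552.78 − 0.82(5329) = 183
Equilibrium: Y = 183 + 0.82Y + 1093.92
0.18Y = 1276.92, so Y = 1276.92/0.18 = 7094

Y = 7094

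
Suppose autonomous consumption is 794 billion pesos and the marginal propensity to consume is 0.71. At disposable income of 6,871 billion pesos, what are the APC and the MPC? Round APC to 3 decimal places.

APC = 0.826; MPC = 0.71

MPC = 0.71 (the slope of the consumption function)
C = 794 + 0.71(6871) = 5672.41, so APC = 5672.41/6871 = 0.826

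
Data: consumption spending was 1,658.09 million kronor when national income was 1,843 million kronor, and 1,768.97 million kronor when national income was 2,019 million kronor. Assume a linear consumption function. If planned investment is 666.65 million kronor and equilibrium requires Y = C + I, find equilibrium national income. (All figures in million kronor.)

Y = 3145

MPC = (1768.97 − 1658.09)/(2019 − 1843) = 110.88/176 = 0.63
a = 1658.09 − 0.63(1843) = 497
Equilibrium: Y = 497 + 0.63Y + 666.65
0.37Y = 1163.65, so Y = 1163.65/0.37 = 3145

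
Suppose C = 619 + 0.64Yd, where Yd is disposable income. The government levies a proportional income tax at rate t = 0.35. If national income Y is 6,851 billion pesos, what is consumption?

C = 3469.016

Yd = (1 − 0.35)(6851) = 0.65(6851) = 4453.15
C = 619 + 0.64(4453.15) = 619 + 2850.016 = 3469.016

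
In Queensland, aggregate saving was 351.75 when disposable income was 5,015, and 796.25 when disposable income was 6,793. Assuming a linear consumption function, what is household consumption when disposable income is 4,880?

MPS = ΔS/ΔY = (796.25 − 351.75)/(6793 − 5015) = 444.5/1778 = 0.25
MPC = 1 − MPS = 0.75
Autonomous saving = 351.75 − 0.25(5015) = -902, so a = 902
C = 902 + 0.75(4880) = 902 + 3660 = 4562

C = 4562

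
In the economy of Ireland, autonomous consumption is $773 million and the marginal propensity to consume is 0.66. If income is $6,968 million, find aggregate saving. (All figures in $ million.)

S = 1596.12

C = 773 + 0.66(6968) = 773 + 4598.88 = 5371.88
S = Y − C = 6968 − 5371.88 = 1596.12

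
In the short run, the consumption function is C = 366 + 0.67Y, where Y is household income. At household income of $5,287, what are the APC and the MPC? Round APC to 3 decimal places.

MPC = 0.67 (the slope of the consumption function)
C = 366 + 0.67(5287) = 3908.29, so APC = 3908.29/5287 = 0.739

APC = 0.739; MPC = 0.67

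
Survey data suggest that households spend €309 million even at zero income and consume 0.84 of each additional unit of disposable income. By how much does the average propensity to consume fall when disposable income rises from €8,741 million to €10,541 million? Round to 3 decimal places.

ΔAPC = 0.006

At Y = 8741: C = 309 + 0.84(8741) = 7651.44, APC = 7651.44/8741 = 0.8754
At Y = 10541: C = 9163.44, APC = 9163.44/10541 = 0.8693
Fall in APC = 0.8754 − 0.8693 = 0.0061 ≈ 0.006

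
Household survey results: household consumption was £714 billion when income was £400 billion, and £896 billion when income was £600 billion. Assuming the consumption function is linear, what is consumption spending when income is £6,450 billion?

C = 6219.5

MPC = (896 − 714)/(600 − 400) = 182/200 = 0.91
a = 714 − 0.91(400) = 714 − 364 = 350
C = 350 + 0.91(6450) = 350 + 5869.5 = 6219.5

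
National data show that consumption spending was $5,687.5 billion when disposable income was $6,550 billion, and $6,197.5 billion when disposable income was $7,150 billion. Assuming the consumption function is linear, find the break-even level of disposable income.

Y = 800

MPC = (6197.5 − 5687.5)/(7150 − 6550) = 510/600 = 0.85
a = 5687.5 − 0.85(6550) = 5687.5 − 5567.5 = 120
Break-even: Y = a/(1−MPC) = 120/0.15 = 800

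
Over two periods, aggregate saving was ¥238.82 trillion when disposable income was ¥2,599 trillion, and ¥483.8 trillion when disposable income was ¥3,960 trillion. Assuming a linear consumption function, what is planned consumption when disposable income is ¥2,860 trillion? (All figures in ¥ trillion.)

MPS = ΔS/ΔY = (483.8 − 238.82)/(3960 − 2599) = 244.98/1361 = 0.18
MPC = 1 − MPS = 0.82
Autonomous saving = 238.82 − 0.18(2599) = -229, so a = 229
C = 229 + 0.82(2860) = 229 + 2345.2 = 2574.2

C = 2574.2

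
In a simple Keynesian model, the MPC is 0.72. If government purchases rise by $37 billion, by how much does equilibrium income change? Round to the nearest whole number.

ΔY ≈ 132

The multiplier is 1/(1 − MPC) = 1/0.28.
ΔY = 37/0.28 = 132.14 ≈ 132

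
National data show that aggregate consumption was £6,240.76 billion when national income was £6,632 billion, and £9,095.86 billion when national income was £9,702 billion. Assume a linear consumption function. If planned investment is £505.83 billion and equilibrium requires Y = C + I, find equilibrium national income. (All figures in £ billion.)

Y = 8269

MPC = (9095.86 − 6240.76)/(9702 − 6632) = 2855.1/3070 = 0.93
a = 6240.76 − 0.93(6632) = 73
Equilibrium: Y = 73 + 0.93Y + 505.83
0.07Y = 578.83, so Y = 578.83/0.07 = 8269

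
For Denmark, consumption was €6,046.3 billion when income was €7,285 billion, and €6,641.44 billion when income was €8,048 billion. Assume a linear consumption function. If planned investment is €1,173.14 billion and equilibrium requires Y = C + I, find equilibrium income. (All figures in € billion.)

MPC = (6641.44 − 6046.3)/(8048 − 7285) = 595.14/763 = 0.78
a = 6046.3 − 0.78(7285) = 364
Equilibrium: Y = 364 + 0.78Y + 1173.14
0.22Y = 1537.14, so Y = 1537.14/0.22 = 6987

Y = 6987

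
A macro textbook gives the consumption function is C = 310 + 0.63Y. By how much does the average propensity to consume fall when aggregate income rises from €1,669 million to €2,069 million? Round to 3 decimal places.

At Y = 1669: C = 310 + 0.63(1669) = 1361.47, APC = 1361.47/1669 = 0.8157
At Y = 2069: C = 1613.47, APC = 1613.47/2069 = 0.7798
Fall in APC = 0.8157 − 0.7798 = 0.0359 ≈ 0.036

ΔAPC = 0.036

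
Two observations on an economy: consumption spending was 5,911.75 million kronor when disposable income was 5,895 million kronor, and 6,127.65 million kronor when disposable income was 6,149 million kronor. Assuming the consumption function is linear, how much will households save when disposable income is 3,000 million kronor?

MPC = (6127.65 − 5911.75)/(6149 − 5895) = 215.9/254 = 0.85
a = 5911.75 − 0.85(5895) = 5911.75 − 5010.75 = 901
C = 901 + 0.85(3000) = 3451
S = 3000 − 3451 = -451

S = -451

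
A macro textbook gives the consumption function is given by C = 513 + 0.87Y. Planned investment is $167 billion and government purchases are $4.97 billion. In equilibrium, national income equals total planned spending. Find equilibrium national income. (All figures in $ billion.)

Y = C + I + G = 513 + 0.87Y + 167 + 4.97
Y − 0.87Y = 684.97
0.13Y = 684.97, so Y = 684.97/0.13 = 5269

Y = 5269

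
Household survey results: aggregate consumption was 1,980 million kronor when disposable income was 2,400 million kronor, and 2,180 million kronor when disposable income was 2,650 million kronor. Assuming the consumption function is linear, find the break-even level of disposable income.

MPC = (2180 − 1980)/(2650 − 2400) = 200/250 = 0.8
a = 1980 − 0.8(2400) = 1980 − 1920 = 60
Break-even: Y = a/(1−MPC) = 60/0.2 = 300

Y = 300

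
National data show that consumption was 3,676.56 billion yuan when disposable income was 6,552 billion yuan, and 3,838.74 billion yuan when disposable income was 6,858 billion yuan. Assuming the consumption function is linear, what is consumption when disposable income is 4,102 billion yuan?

C = 2378.06

MPC = (3838.74 − 3676.56)/(6858 − 6552) = 162.18/306 = 0.53
a = 3676.56 − 0.53(6552) = 3676.56 − 3472.56 = 204
C = 204 + 0.53(4102) = 204 + 2174.06 = 2378.06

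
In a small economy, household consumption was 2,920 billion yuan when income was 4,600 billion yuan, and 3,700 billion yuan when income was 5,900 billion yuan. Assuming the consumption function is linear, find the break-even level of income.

Y = 400

MPC = (3700 − 2920)/(5900 − 4600) = 780/1300 = 0.6
a = 2920 − 0.6(4600) = 2920 − 2760 = 160
Break-even: Y = a/(1−MPC) = 160/0.4 = 400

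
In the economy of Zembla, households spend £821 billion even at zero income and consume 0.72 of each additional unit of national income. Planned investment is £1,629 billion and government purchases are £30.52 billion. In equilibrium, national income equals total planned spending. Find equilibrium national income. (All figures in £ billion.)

Y = C + I + G = 821 + 0.72Y + 1629 + 30.52
Y − 0.72Y = 2480.52
0.28Y = 2480.52, so Y = 2480.52/0.28 = 8859

Y = 8859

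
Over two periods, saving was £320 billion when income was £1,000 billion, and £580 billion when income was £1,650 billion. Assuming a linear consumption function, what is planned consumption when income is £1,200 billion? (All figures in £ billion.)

MPS = ΔS/ΔY = (580 − 320)/(1650 − 1000) = 260/650 = 0.4
MPC = 1 − MPS = 0.6
Autonomous saving = 320 − 0.4(1000) = -80, so a = 80
C = 80 + 0.6(1200) = 80 + 720 = 800

C = 800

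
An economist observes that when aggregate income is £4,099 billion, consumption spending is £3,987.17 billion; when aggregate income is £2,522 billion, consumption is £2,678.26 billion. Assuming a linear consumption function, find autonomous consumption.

MPC = ΔC/ΔY = (3987.17 − 2678.26)/(4099 − 2522) = 1308.91/1577 = 0.83
a = C − MPC·Y = 2678.26 − 0.83(2522) = 2678.26 − 2093.26 = 585

a = 585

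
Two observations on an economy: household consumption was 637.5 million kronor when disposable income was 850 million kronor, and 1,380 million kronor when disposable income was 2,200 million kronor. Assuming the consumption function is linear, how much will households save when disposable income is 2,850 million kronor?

S = 1112.5

MPC = (1380 − 637.5)/(2200 − 850) = 742.5/1350 = 0.55
a = 637.5 − 0.55(850) = 637.5 − 467.5 = 170
C = 170 + 0.55(2850) = 1737.5
S = 2850 − 1737.5 = 1112.5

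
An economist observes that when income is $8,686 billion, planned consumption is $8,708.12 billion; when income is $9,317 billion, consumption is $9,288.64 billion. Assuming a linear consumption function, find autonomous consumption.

a = 717

MPC = ΔC/ΔY = (9288.64 − 8708.12)/(9317 − 8686) = 580.52/631 = 0.92
a = C − MPC·Y = 8708.12 − 0.92(8686) = 8708.12 − 7991.12 = 717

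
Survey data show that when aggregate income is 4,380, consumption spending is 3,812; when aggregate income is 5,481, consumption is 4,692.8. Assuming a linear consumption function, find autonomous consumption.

a = 308

MPC = ΔC/ΔY = (4692.8 − 3812)/(5481 − 4380) = 880.8/1101 = 0.8
a = C − MPC·Y = 3812 − 0.8(4380) = 3812 − 3504 = 308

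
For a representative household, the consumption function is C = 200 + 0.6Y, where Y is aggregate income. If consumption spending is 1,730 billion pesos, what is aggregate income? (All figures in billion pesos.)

Y = 2550

200 + 0.6Y = 1730
0.6Y = 1530, so Y = 1530/0.6 = 2550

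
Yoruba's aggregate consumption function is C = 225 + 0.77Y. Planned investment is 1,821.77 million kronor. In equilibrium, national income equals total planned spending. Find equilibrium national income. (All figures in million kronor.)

Y = C + I = 225 + 0.77Y + 1821.77
Y − 0.77Y = 2046.77
0.23Y = 2046.77, so Y = 2046.77/0.23 = 8899

Y = 8899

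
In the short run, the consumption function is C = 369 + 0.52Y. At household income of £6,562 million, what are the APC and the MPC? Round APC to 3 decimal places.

MPC = 0.52 (the slope of the consumption function)
C = 369 + 0.52(6562) = 3781.24, so APC = 3781.24/6562 = 0.576

APC = 0.576; MPC = 0.52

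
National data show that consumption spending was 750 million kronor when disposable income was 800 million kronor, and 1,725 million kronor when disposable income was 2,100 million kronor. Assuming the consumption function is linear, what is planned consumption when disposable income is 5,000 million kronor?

C = 3900

MPC = (1725 − 750)/(2100 − 800) = 975/1300 = 0.75
a = 750 − 0.75(800) = 750 − 600 = 150
C = 150 + 0.75(5000) = 150 + 3750 = 3900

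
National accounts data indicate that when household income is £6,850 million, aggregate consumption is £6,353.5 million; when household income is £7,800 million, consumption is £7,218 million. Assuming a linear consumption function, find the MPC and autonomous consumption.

MPC = 0.91; a = 120

MPC = ΔC/ΔY = (7218 − 6353.5)/(7800 − 6850) = 864.5/950 = 0.91
a = C − MPC·Y = 6353.5 − 0.91(6850) = 6353.5 − 6233.5 = 120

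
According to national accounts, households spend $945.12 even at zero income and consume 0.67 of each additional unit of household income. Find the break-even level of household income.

Y = 2864

At break-even, C = Y: 945.12 + 0.67Y = Y
0.33Y = 945.12, so Y = 945.12/0.33 = 2864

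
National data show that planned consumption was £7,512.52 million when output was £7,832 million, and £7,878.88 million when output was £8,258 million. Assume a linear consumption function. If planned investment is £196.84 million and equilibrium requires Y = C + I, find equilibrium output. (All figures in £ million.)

Y = 6956

MPC = (7878.88 − 7512.52)/(8258 − 7832) = 366.36/426 = 0.86
a = 7512.52 − 0.86(7832) = 777
Equilibrium: Y = 777 + 0.86Y + 196.84
0.14Y = 973.84, so Y = 973.84/0.14 = 6956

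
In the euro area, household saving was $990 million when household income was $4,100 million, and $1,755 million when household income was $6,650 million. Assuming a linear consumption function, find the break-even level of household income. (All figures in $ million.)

MPS = ΔS/ΔY = (1755 − 990)/(6650 − 4100) = 765/2550 = 0.3
MPC = 1 − MPS = 0.7
From S(4100) = 990: −a + 0.3(4100) = 990, so a = 1230 − 990 = 240
Break-even (S = 0): Y = a/MPS = 240/0.3 = 800

Y = 800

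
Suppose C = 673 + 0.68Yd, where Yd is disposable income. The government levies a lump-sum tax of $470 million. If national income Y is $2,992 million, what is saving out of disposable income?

Yd = Y − T = 2992 − 470 = 2522
C = 673 + 0.68(2522) = 673 + 1714.96 = 2387.96
S = Yd − C = 2522 − 2387.96 = 134.04

S = 134.04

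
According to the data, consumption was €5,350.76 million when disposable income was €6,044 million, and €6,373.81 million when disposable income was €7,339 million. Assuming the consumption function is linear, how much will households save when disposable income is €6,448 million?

S = 778.08

MPC = (6373.81 − 5350.76)/(7339 − 6044) = 1023.05/1295 = 0.79
a = 5350.76 − 0.79(6044) = 5350.76 − 4774.76 = 576
C = 576 + 0.79(6448) = 5669.92
S = 6448 − 5669.92 = 778.08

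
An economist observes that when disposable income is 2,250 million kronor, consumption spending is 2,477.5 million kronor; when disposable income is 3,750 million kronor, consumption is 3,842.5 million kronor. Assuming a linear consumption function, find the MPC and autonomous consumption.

MPC = 0.91; a = 430

MPC = ΔC/ΔY = (3842.5 − 2477.5)/(3750 − 2250) = 1365/1500 = 0.91
a = C − MPC·Y = 2477.5 − 0.91(2250) = 2477.5 − 2047.5 = 430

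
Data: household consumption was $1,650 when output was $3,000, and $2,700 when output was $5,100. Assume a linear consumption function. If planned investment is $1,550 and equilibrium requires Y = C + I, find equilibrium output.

Y = 3400

MPC = (2700 − 1650)/(5100 − 3000) = 1050/2100 = 0.5
a = 1650 − 0.5(3000) = 150
Equilibrium: Y = 150 + 0.5Y + 1550
0.5Y = 1700, so Y = 1700/0.5 = 3400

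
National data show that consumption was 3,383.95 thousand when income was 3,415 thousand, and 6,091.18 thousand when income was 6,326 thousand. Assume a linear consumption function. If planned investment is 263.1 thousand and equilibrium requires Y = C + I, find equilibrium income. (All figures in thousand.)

Y = 6730

MPC = (6091.18 − 3383.95)/(6326 − 3415) = 2707.23/2911 = 0.93
a = 3383.95 − 0.93(3415) = 208
Equilibrium: Y = 208 + 0.93Y + 263.1
0.07Y = 471.1, so Y = 471.1/0.07 = 6730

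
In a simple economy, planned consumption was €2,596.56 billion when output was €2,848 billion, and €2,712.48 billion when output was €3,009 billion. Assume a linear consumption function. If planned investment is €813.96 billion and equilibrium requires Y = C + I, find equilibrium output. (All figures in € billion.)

Y = 4857

MPC = (2712.48 − 2596.56)/(3009 − 2848) = 115.92/161 = 0.72
a = 2596.56 − 0.72(2848) = 546
Equilibrium: Y = 546 + 0.72Y + 813.96
0.28Y = 1359.96, so Y = 1359.96/0.28 = 4857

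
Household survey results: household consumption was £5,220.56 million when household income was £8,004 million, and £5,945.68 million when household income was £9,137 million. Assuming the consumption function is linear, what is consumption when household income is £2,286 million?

C = 1561.04

MPC = (5945.68 − 5220.56)/(9137 − 8004) = 725.12/1133 = 0.64
a = 5220.56 − 0.64(8004) = 5220.56 − 5122.56 = 98
C = 98 + 0.64(2286) = 98 + 1463.04 = 1561.04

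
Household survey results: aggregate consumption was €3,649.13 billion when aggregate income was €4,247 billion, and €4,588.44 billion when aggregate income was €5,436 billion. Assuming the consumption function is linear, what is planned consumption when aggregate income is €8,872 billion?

C = 7302.88

MPC = (4588.44 − 3649.13)/(5436 − 4247) = 939.31/1189 = 0.79
a = 3649.13 − 0.79(4247) = 3649.13 − 3355.13 = 294
C = 294 + 0.79(8872) = 294 + 7008.88 = 7302.88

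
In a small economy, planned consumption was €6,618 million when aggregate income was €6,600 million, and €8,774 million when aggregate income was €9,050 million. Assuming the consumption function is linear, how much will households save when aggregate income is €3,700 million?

S = -366

MPC = (8774 − 6618)/(9050 − 6600) = 2156/2450 = 0.88
a = 6618 − 0.88(6600) = 6618 − 5808 = 810
C = 810 + 0.88(3700) = 4066
S = 3700 − 4066 = -366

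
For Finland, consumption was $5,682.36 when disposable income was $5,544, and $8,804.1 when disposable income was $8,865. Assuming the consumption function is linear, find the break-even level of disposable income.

MPC = (8804.1 − 5682.36)/(8865 − 5544) = 3121.74/3321 = 0.94
a = 5682.36 − 0.94(5544) = 5682.36 − 5211.36 = 471
Break-even: Y = a/(1−MPC) = 471/0.06 = 7850

Y = 7850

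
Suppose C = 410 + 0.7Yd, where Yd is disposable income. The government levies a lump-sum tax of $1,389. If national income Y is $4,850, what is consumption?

Yd = Y − T = 4850 − 1389 = 3461
C = 410 + 0.7(3461) = 410 + 2422.7 = 2832.7

C = 2832.7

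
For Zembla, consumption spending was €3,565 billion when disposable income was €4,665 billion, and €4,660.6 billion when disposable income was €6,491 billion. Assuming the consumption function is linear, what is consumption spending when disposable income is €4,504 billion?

MPC = (4660.6 − 3565)/(6491 − 4665) = 1095.6/1826 = 0.6
a = 3565 − 0.6(4665) = 3565 − 2799 = 766
C = 766 + 0.6(4504) = 766 + 2702.4 = 3468.4

C = 3468.4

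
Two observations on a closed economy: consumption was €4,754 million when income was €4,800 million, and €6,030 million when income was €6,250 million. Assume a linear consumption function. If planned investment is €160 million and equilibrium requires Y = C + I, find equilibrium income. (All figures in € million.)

MPC = (6030 − 4754)/(6250 − 4800) = 1276/1450 = 0.88
a = 4754 − 0.88(4800) = 530
Equilibrium: Y = 530 + 0.88Y + 160
0.12Y = 690, so Y = 690/0.12 = 5750

Y = 5750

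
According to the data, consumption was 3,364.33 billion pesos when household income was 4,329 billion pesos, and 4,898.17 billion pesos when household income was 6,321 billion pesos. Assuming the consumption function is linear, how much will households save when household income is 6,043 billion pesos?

S = 1358.89

MPC = (4898.17 − 3364.33)/(6321 − 4329) = 1533.84/1992 = 0.77
a = 3364.33 − 0.77(4329) = 3364.33 − 3333.33 = 31
C = 31 + 0.77(6043) = 4684.11
S = 6043 − 4684.11 = 1358.89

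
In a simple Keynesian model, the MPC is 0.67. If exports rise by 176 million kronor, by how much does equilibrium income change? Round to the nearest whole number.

ΔY ≈ 533

The multiplier is 1/(1 − MPC) = 1/0.33.
ΔY = 176/0.33 = 533.33 ≈ 533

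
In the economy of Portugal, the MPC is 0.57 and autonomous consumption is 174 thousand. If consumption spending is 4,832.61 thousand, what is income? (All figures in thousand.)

174 + 0.57Y = 4832.61
0.57Y = 4658.61, so Y = 4658.61/0.57 = 8173

Y = 8173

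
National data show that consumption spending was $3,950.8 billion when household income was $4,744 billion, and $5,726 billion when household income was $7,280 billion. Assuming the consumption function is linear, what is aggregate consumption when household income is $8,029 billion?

C = 6250.3

MPC = (5726 − 3950.8)/(7280 − 4744) = 1775.2/2536 = 0.7
a = 3950.8 − 0.7(4744) = 3950.8 − 3320.8 = 630
C = 630 + 0.7(8029) = 630 + 5620.3 = 6250.3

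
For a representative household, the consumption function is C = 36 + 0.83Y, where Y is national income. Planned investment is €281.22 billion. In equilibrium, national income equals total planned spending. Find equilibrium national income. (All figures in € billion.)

Y = 1866

Y = C + I = 36 + 0.83Y + 281.22
Y − 0.83Y = 317.22
0.17Y = 317.22, so Y = 317.22/0.17 = 1866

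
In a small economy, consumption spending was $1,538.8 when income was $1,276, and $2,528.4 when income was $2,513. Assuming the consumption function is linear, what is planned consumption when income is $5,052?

MPC = (2528.4 − 1538.8)/(2513 − 1276) = 989.6/1237 = 0.8
a = 1538.8 − 0.8(1276) = 1538.8 − 1020.8 = 518
C = 518 + 0.8(5052) = 518 + 4041.6 = 4559.6

C = 4559.6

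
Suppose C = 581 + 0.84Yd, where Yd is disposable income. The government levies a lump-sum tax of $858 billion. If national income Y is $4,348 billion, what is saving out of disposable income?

Yd = Y − T = 4348 − 858 = 3490
C = 581 + 0.84(3490) = 581 + 2931.6 = 3512.6
S = Yd − C = 3490 − 3512.6 = -22.6

S = -22.6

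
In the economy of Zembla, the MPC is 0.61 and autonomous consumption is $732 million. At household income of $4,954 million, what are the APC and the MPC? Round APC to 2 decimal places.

MPC = 0.61 (the slope of the consumption function)
C = 732 + 0.61(4954) = 3753.94, so APC = 3753.94/4954 = 0.76

APC = 0.76; MPC = 0.61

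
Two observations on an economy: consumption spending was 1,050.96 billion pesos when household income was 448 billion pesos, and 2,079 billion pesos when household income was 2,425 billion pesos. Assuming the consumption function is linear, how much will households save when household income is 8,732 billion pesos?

MPC = (2079 − 1050.96)/(2425 − 448) = 1028.04/1977 = 0.52
a = 1050.96 − 0.52(448) = 1050.96 − 232.96 = 818
C = 818 + 0.52(8732) = 5358.64
S = 8732 − 5358.64 = 3373.36

S = 3373.36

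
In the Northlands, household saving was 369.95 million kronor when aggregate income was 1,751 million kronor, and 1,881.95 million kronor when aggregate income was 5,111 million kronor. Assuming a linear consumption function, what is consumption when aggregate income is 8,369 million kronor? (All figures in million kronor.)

C = 5020.95

MPS = ΔS/ΔY = (1881.95 − 369.95)/(5111 − 1751) = 1512/3360 = 0.45
MPC = 1 − MPS = 0.55
Autonomous saving = 369.95 − 0.45(1751) = -418, so a = 418
C = 418 + 0.55(8369) = 418 + 4602.95 = 5020.95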